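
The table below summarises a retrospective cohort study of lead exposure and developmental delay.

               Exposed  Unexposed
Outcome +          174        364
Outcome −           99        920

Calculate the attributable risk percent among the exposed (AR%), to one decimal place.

Reading the table with exposure as columns: a = 174 (Exposed, case), b = 99 (Exposed, non-case), c = 364 (Unexposed, case), d = 920.
Risk in exposed = 174/273 = 0.63736; risk in unexposed = 364/1284 = 0.28349.
RR = 0.63736/0.28349 = 2.24828
AR% = (RR − 1)/RR × 100 = (2.24828 − 1)/2.24828 × 100 = 55.5215%

55.5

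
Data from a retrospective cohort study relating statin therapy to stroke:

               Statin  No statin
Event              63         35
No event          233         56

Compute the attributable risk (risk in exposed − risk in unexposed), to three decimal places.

Reading the table with exposure as columns: a = 63 (Statin, case), b = 233 (Statin, non-case), c = 35 (No statin, case), d = 56.
Risk in exposed = 63/296 = 0.212838; risk in unexposed = 35/91 = 0.384615.
Risk difference = 0.212838 − 0.384615 = -0.171778

-0.172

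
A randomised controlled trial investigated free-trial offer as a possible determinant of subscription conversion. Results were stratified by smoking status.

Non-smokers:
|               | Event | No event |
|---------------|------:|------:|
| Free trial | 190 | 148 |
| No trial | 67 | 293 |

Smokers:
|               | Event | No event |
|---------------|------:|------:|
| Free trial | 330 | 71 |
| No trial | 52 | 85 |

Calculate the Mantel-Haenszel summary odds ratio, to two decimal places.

6.26

OR_MH = Σ(aᵢdᵢ/nᵢ) / Σ(bᵢcᵢ/nᵢ), where nᵢ is the stratum total.
Stratum 1 (Non-smokers): n = 698; a·d/n = 190·293/698 = 79.7564; b·c/n = 148·67/698 = 14.2063
Stratum 2 (Smokers): n = 538; a·d/n = 330·85/538 = 52.1375; b·c/n = 71·52/538 = 6.8625
OR_MH = (79.7564 + 52.1375) / (14.2063 + 6.8625) = 131.8940 / 21.0688 = 6.26017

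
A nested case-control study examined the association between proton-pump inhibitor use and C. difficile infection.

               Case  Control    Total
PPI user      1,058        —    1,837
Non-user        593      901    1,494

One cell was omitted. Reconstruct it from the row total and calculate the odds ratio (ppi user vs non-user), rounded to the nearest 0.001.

The missing cell is in the exposed row: 1837 − 1058 = 779.
So a = 1058, b = 779, c = 593, d = 901.
OR = (a·d)/(b·c) = (1058 × 901) / (779 × 593) = 953258 / 461947 = 2.06357

2.064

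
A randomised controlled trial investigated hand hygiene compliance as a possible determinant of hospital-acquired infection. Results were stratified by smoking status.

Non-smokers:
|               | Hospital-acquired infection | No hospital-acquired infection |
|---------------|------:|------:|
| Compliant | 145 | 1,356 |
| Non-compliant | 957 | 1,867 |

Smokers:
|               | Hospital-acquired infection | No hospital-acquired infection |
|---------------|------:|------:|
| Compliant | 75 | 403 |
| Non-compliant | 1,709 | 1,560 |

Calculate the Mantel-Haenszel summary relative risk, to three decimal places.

RR_MH = Σ(aᵢ·n₀ᵢ/nᵢ) / Σ(cᵢ·n₁ᵢ/nᵢ), with n₁ᵢ = aᵢ+bᵢ (exposed), n₀ᵢ = cᵢ+dᵢ (unexposed), nᵢ = n₁ᵢ+n₀ᵢ.
Stratum 1 (Non-smokers): n₁ = 1501, n₀ = 2824, n = 4325; a·n₀/n = 145·2824/4325 = 94.6775; c·n₁/n = 957·1501/4325 = 332.1288
Stratum 2 (Smokers): n₁ = 478, n₀ = 3269, n = 3747; a·n₀/n = 75·3269/3747 = 65.4323; c·n₁/n = 1709·478/3747 = 218.0149
RR_MH = (94.6775 + 65.4323) / (332.1288 + 218.0149) = 160.1098 / 550.1437 = 0.29103

0.291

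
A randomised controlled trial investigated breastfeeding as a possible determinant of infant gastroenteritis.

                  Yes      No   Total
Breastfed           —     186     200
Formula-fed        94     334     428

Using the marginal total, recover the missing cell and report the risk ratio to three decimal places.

0.319

The missing cell is in the exposed row: 200 − 186 = 14.
So a = 14, b = 186, c = 94, d = 334.
RR = [a/(a+b)] / [c/(c+d)] = (14/200) / (94/428) = 0.07000/0.21963 = 0.31872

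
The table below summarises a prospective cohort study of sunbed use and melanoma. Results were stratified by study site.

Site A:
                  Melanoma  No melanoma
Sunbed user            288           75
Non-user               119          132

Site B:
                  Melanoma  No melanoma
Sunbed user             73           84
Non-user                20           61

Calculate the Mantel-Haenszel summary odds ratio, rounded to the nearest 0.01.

3.73

OR_MH = Σ(aᵢdᵢ/nᵢ) / Σ(bᵢcᵢ/nᵢ), where nᵢ is the stratum total.
Stratum 1 (Site A): n = 614; a·d/n = 288·132/614 = 61.9153; b·c/n = 75·119/614 = 14.5358
Stratum 2 (Site B): n = 238; a·d/n = 73·61/238 = 18.7101; b·c/n = 84·20/238 = 7.0588
OR_MH = (61.9153 + 18.7101) / (14.5358 + 7.0588) = 80.6254 / 21.5947 = 3.73358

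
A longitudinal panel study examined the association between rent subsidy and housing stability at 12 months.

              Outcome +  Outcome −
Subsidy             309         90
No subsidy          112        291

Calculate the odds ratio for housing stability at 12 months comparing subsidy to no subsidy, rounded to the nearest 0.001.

8.921

Cells: a = 309, b = 90, c = 112, d = 291.
OR = (a·d)/(b·c) = (309 × 291) / (90 × 112) = 89919 / 10080 = 8.92054
The odds of housing stability at 12 months are about 8.92 times as high in the subsidy group.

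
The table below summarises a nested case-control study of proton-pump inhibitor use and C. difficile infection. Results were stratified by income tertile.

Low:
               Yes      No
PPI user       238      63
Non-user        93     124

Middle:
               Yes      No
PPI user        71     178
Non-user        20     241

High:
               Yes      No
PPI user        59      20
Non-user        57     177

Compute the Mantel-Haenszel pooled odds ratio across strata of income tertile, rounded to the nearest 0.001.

OR_MH = Σ(aᵢdᵢ/nᵢ) / Σ(bᵢcᵢ/nᵢ), where nᵢ is the stratum total.
Stratum 1 (Low): n = 518; a·d/n = 238·124/518 = 56.9730; b·c/n = 63·93/518 = 11.3108
Stratum 2 (Middle): n = 510; a·d/n = 71·241/510 = 33.5510; b·c/n = 178·20/510 = 6.9804
Stratum 3 (High): n = 313; a·d/n = 59·177/313 = 33.3642; b·c/n = 20·57/313 = 3.6422
OR_MH = (56.9730 + 33.5510 + 33.3642) / (11.3108 + 6.9804 + 3.6422) = 123.8882 / 21.9334 = 5.64839

5.648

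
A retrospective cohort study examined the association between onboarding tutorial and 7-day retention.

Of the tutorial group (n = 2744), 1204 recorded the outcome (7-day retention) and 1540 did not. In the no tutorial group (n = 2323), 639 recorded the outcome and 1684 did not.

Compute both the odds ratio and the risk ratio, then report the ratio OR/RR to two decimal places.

1.29

From the description: a = 1204, b = 1540, c = 639, d = 1684.
OR = (1204·1684)/(1540·639) = 2027536/984060 = 2.06038
Risk in exposed = 1204/2744 = 0.43878; risk in unexposed = 639/2323 = 0.27508; RR = 1.59511
OR/RR = 2.06038 / 1.59511 = 1.29168
The outcome is not rare, so the OR lies further from 1 than the RR.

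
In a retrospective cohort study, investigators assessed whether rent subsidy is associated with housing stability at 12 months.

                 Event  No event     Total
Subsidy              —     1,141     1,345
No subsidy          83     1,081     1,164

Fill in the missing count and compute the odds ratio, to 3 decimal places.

The missing cell is in the exposed row: 1345 − 1141 = 204.
So a = 204, b = 1141, c = 83, d = 1081.
OR = (a·d)/(b·c) = (204 × 1081) / (1141 × 83) = 220524 / 94703 = 2.32859

2.329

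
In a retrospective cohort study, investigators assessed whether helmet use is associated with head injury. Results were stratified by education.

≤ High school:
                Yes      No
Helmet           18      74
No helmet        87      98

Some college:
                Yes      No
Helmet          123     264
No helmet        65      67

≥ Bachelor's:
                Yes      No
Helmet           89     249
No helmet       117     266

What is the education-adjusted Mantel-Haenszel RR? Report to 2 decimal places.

RR_MH = Σ(aᵢ·n₀ᵢ/nᵢ) / Σ(cᵢ·n₁ᵢ/nᵢ), with n₁ᵢ = aᵢ+bᵢ (exposed), n₀ᵢ = cᵢ+dᵢ (unexposed), nᵢ = n₁ᵢ+n₀ᵢ.
Stratum 1 (≤ High school): n₁ = 92, n₀ = 185, n = 277; a·n₀/n = 18·185/277 = 12.0217; c·n₁/n = 87·92/277 = 28.8953
Stratum 2 (Some college): n₁ = 387, n₀ = 132, n = 519; a·n₀/n = 123·132/519 = 31.2832; c·n₁/n = 65·387/519 = 48.4682
Stratum 3 (≥ Bachelor's): n₁ = 338, n₀ = 383, n = 721; a·n₀/n = 89·383/721 = 47.2774; c·n₁/n = 117·338/721 = 54.8488
RR_MH = (12.0217 + 31.2832 + 47.2774) / (28.8953 + 48.4682 + 54.8488) = 90.5823 / 132.2123 = 0.68513

0.69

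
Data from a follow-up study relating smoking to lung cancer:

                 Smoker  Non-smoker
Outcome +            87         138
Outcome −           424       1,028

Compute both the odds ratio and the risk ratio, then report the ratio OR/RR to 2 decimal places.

1.06

Reading the table with exposure as columns: a = 87 (Smoker, case), b = 424 (Smoker, non-case), c = 138 (Non-smoker, case), d = 1028.
OR = (87·1028)/(424·138) = 89436/58512 = 1.52851
Risk in exposed = 87/511 = 0.17025; risk in unexposed = 138/1166 = 0.11835; RR = 1.43853
OR/RR = 1.52851 / 1.43853 = 1.06255
The outcome is not rare, so the OR lies further from 1 than the RR.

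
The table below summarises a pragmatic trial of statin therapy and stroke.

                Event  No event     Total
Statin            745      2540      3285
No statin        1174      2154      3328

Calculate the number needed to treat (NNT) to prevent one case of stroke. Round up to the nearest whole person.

Risk in treated group = 745/3285 = 0.22679; risk in control = 1174/3328 = 0.35276.
Absolute risk reduction = 0.35276 − 0.22679 = 0.12598
NNT = 1 / ARR = 1 / 0.12598 = 7.938 → round up → 8

8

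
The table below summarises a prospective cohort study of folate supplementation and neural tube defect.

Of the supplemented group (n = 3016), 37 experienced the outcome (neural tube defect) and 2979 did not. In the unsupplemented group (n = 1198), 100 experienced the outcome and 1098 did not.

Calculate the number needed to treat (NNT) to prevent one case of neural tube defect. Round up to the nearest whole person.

Risk in treated group = 37/3016 = 0.01227; risk in control = 100/1198 = 0.08347.
Absolute risk reduction = 0.08347 − 0.01227 = 0.07120
NNT = 1 / ARR = 1 / 0.07120 = 14.044 → round up → 15

15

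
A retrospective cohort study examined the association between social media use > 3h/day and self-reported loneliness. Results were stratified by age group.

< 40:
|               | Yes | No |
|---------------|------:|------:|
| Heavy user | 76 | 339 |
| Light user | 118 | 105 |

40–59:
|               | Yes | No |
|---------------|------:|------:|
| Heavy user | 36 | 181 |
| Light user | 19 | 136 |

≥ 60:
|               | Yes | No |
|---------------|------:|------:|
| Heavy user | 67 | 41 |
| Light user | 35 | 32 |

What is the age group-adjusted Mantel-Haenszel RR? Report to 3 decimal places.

0.614

RR_MH = Σ(aᵢ·n₀ᵢ/nᵢ) / Σ(cᵢ·n₁ᵢ/nᵢ), with n₁ᵢ = aᵢ+bᵢ (exposed), n₀ᵢ = cᵢ+dᵢ (unexposed), nᵢ = n₁ᵢ+n₀ᵢ.
Stratum 1 (< 40): n₁ = 415, n₀ = 223, n = 638; a·n₀/n = 76·223/638 = 26.5643; c·n₁/n = 118·415/638 = 76.7555
Stratum 2 (40–59): n₁ = 217, n₀ = 155, n = 372; a·n₀/n = 36·155/372 = 15.0000; c·n₁/n = 19·217/372 = 11.0833
Stratum 3 (≥ 60): n₁ = 108, n₀ = 67, n = 175; a·n₀/n = 67·67/175 = 25.6514; c·n₁/n = 35·108/175 = 21.6000
RR_MH = (26.5643 + 15.0000 + 25.6514) / (76.7555 + 11.0833 + 21.6000) = 67.2157 / 109.4388 = 0.61419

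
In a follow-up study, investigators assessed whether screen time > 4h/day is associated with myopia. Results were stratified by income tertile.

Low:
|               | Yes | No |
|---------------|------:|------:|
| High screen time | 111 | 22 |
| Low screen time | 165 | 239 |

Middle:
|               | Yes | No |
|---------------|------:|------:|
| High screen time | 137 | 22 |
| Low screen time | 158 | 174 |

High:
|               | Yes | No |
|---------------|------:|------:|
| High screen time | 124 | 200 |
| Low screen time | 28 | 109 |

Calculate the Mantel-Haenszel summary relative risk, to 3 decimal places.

RR_MH = Σ(aᵢ·n₀ᵢ/nᵢ) / Σ(cᵢ·n₁ᵢ/nᵢ), with n₁ᵢ = aᵢ+bᵢ (exposed), n₀ᵢ = cᵢ+dᵢ (unexposed), nᵢ = n₁ᵢ+n₀ᵢ.
Stratum 1 (Low): n₁ = 133, n₀ = 404, n = 537; a·n₀/n = 111·404/537 = 83.5084; c·n₁/n = 165·133/537 = 40.8659
Stratum 2 (Middle): n₁ = 159, n₀ = 332, n = 491; a·n₀/n = 137·332/491 = 92.6354; c·n₁/n = 158·159/491 = 51.1650
Stratum 3 (High): n₁ = 324, n₀ = 137, n = 461; a·n₀/n = 124·137/461 = 36.8503; c·n₁/n = 28·324/461 = 19.6790
RR_MH = (83.5084 + 92.6354 + 36.8503) / (40.8659 + 51.1650 + 19.6790) = 212.9941 / 111.7099 = 1.90667

1.907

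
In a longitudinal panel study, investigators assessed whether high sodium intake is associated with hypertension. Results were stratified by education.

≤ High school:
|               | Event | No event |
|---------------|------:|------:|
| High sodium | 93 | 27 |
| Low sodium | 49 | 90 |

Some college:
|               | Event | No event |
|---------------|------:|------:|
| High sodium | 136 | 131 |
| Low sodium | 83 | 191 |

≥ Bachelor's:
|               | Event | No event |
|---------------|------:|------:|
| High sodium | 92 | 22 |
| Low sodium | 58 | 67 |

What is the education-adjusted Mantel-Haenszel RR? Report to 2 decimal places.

RR_MH = Σ(aᵢ·n₀ᵢ/nᵢ) / Σ(cᵢ·n₁ᵢ/nᵢ), with n₁ᵢ = aᵢ+bᵢ (exposed), n₀ᵢ = cᵢ+dᵢ (unexposed), nᵢ = n₁ᵢ+n₀ᵢ.
Stratum 1 (≤ High school): n₁ = 120, n₀ = 139, n = 259; a·n₀/n = 93·139/259 = 49.9112; c·n₁/n = 49·120/259 = 22.7027
Stratum 2 (Some college): n₁ = 267, n₀ = 274, n = 541; a·n₀/n = 136·274/541 = 68.8799; c·n₁/n = 83·267/541 = 40.9630
Stratum 3 (≥ Bachelor's): n₁ = 114, n₀ = 125, n = 239; a·n₀/n = 92·125/239 = 48.1172; c·n₁/n = 58·114/239 = 27.6653
RR_MH = (49.9112 + 68.8799 + 48.1172) / (22.7027 + 40.9630 + 27.6653) = 166.9082 / 91.3310 = 1.82751

1.83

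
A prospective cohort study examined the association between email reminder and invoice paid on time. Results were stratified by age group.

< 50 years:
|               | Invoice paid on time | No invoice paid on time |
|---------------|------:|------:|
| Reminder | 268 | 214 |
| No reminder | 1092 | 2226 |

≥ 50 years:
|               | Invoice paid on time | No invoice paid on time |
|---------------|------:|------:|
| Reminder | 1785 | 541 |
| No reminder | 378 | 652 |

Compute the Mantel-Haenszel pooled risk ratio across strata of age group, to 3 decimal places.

RR_MH = Σ(aᵢ·n₀ᵢ/nᵢ) / Σ(cᵢ·n₁ᵢ/nᵢ), with n₁ᵢ = aᵢ+bᵢ (exposed), n₀ᵢ = cᵢ+dᵢ (unexposed), nᵢ = n₁ᵢ+n₀ᵢ.
Stratum 1 (< 50 years): n₁ = 482, n₀ = 3318, n = 3800; a·n₀/n = 268·3318/3800 = 234.0063; c·n₁/n = 1092·482/3800 = 138.5116
Stratum 2 (≥ 50 years): n₁ = 2326, n₀ = 1030, n = 3356; a·n₀/n = 1785·1030/3356 = 547.8397; c·n₁/n = 378·2326/3356 = 261.9869
RR_MH = (234.0063 + 547.8397) / (138.5116 + 261.9869) = 781.8460 / 400.4985 = 1.95218

1.952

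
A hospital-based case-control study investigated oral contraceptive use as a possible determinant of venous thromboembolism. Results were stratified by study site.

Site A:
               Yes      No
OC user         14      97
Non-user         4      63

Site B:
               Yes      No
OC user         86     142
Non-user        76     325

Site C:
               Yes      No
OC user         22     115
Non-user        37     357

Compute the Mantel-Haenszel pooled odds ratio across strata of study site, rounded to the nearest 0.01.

OR_MH = Σ(aᵢdᵢ/nᵢ) / Σ(bᵢcᵢ/nᵢ), where nᵢ is the stratum total.
Stratum 1 (Site A): n = 178; a·d/n = 14·63/178 = 4.9551; b·c/n = 97·4/178 = 2.1798
Stratum 2 (Site B): n = 629; a·d/n = 86·325/629 = 44.4356; b·c/n = 142·76/629 = 17.1574
Stratum 3 (Site C): n = 531; a·d/n = 22·357/531 = 14.7910; b·c/n = 115·37/531 = 8.0132
OR_MH = (4.9551 + 44.4356 + 14.7910) / (2.1798 + 17.1574 + 8.0132) = 64.1816 / 27.3504 = 2.34665

2.35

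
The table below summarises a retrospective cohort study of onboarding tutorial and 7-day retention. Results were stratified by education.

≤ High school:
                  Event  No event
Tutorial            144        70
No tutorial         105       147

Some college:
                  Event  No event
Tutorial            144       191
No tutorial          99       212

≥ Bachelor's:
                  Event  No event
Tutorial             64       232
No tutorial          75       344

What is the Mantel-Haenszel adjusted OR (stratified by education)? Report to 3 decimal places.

1.780

OR_MH = Σ(aᵢdᵢ/nᵢ) / Σ(bᵢcᵢ/nᵢ), where nᵢ is the stratum total.
Stratum 1 (≤ High school): n = 466; a·d/n = 144·147/466 = 45.4249; b·c/n = 70·105/466 = 15.7725
Stratum 2 (Some college): n = 646; a·d/n = 144·212/646 = 47.2570; b·c/n = 191·99/646 = 29.2709
Stratum 3 (≥ Bachelor's): n = 715; a·d/n = 64·344/715 = 30.7916; b·c/n = 232·75/715 = 24.3357
OR_MH = (45.4249 + 47.2570 + 30.7916) / (15.7725 + 29.2709 + 24.3357) = 123.4735 / 69.3791 = 1.77969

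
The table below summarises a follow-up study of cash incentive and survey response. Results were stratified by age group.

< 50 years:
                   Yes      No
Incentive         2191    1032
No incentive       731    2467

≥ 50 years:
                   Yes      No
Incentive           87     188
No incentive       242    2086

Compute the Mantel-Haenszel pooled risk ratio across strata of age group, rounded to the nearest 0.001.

RR_MH = Σ(aᵢ·n₀ᵢ/nᵢ) / Σ(cᵢ·n₁ᵢ/nᵢ), with n₁ᵢ = aᵢ+bᵢ (exposed), n₀ᵢ = cᵢ+dᵢ (unexposed), nᵢ = n₁ᵢ+n₀ᵢ.
Stratum 1 (< 50 years): n₁ = 3223, n₀ = 3198, n = 6421; a·n₀/n = 2191·3198/6421 = 1091.2347; c·n₁/n = 731·3223/6421 = 366.9231
Stratum 2 (≥ 50 years): n₁ = 275, n₀ = 2328, n = 2603; a·n₀/n = 87·2328/2603 = 77.8087; c·n₁/n = 242·275/2603 = 25.5667
RR_MH = (1091.2347 + 77.8087) / (366.9231 + 25.5667) = 1169.0434 / 392.4897 = 2.97853

2.979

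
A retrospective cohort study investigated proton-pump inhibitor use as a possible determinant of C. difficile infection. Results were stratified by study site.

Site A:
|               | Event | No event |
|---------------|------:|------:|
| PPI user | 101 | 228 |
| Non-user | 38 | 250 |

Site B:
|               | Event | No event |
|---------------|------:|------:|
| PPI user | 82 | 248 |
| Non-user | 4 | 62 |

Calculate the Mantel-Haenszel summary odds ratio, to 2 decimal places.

3.25

OR_MH = Σ(aᵢdᵢ/nᵢ) / Σ(bᵢcᵢ/nᵢ), where nᵢ is the stratum total.
Stratum 1 (Site A): n = 617; a·d/n = 101·250/617 = 40.9238; b·c/n = 228·38/617 = 14.0421
Stratum 2 (Site B): n = 396; a·d/n = 82·62/396 = 12.8384; b·c/n = 248·4/396 = 2.5051
OR_MH = (40.9238 + 12.8384) / (14.0421 + 2.5051) = 53.7622 / 16.5472 = 3.24902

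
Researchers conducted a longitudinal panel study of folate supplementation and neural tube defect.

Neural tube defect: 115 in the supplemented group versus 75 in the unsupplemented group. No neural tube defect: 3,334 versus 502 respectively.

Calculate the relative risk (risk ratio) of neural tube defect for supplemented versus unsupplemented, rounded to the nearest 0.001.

0.257

From the description: a = 115, b = 3334, c = 75, d = 502.
Risk in exposed = 115/3449 = 0.03334; risk in unexposed = 75/577 = 0.12998.
RR = 0.03334 / 0.12998 = 0.25652
The risk is 74% lower among the exposed than among the unexposed.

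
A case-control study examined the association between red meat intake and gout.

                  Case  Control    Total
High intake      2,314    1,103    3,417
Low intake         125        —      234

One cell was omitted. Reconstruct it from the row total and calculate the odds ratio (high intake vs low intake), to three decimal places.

1.829

The missing cell is in the unexposed row: 234 − 125 = 109.
So a = 2314, b = 1103, c = 125, d = 109.
OR = (a·d)/(b·c) = (2314 × 109) / (1103 × 125) = 252226 / 137875 = 1.82938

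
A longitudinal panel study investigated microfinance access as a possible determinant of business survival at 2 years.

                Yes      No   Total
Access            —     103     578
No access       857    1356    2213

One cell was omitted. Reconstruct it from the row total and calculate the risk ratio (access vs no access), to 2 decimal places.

The missing cell is in the exposed row: 578 − 103 = 475.
So a = 475, b = 103, c = 857, d = 1356.
RR = [a/(a+b)] / [c/(c+d)] = (475/578) / (857/2213) = 0.82180/0.38726 = 2.12210

2.12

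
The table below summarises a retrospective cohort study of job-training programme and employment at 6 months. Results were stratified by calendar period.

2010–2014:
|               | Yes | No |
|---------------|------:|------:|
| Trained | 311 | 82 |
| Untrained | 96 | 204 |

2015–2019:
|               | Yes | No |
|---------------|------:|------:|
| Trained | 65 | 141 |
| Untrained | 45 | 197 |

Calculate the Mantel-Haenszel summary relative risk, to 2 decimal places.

RR_MH = Σ(aᵢ·n₀ᵢ/nᵢ) / Σ(cᵢ·n₁ᵢ/nᵢ), with n₁ᵢ = aᵢ+bᵢ (exposed), n₀ᵢ = cᵢ+dᵢ (unexposed), nᵢ = n₁ᵢ+n₀ᵢ.
Stratum 1 (2010–2014): n₁ = 393, n₀ = 300, n = 693; a·n₀/n = 311·300/693 = 134.6320; c·n₁/n = 96·393/693 = 54.4416
Stratum 2 (2015–2019): n₁ = 206, n₀ = 242, n = 448; a·n₀/n = 65·242/448 = 35.1116; c·n₁/n = 45·206/448 = 20.6920
RR_MH = (134.6320 + 35.1116) / (54.4416 + 20.6920) = 169.7436 / 75.1335 = 2.25923

2.26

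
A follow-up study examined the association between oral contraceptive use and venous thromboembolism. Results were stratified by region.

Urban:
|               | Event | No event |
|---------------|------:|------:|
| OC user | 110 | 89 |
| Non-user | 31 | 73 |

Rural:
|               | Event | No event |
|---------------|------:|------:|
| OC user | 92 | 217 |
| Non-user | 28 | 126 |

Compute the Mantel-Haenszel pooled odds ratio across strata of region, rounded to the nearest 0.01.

2.32

OR_MH = Σ(aᵢdᵢ/nᵢ) / Σ(bᵢcᵢ/nᵢ), where nᵢ is the stratum total.
Stratum 1 (Urban): n = 303; a·d/n = 110·73/303 = 26.5017; b·c/n = 89·31/303 = 9.1056
Stratum 2 (Rural): n = 463; a·d/n = 92·126/463 = 25.0367; b·c/n = 217·28/463 = 13.1231
OR_MH = (26.5017 + 25.0367) / (9.1056 + 13.1231) = 51.5384 / 22.2287 = 2.31855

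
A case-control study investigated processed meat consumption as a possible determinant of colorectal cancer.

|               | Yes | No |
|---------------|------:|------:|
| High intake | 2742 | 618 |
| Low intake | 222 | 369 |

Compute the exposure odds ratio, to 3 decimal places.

7.375

Cells: a = 2742, b = 618, c = 222, d = 369.
OR = (a·d)/(b·c) = (2742 × 369) / (618 × 222) = 1011798 / 137196 = 7.37484
The odds of colorectal cancer are about 7.37 times as high in the high intake group.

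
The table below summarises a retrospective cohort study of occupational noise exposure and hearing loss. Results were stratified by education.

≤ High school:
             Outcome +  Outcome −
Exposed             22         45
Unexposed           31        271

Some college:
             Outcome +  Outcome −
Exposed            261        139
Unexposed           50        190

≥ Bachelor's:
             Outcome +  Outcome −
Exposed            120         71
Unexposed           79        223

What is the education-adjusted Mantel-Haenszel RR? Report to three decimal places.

RR_MH = Σ(aᵢ·n₀ᵢ/nᵢ) / Σ(cᵢ·n₁ᵢ/nᵢ), with n₁ᵢ = aᵢ+bᵢ (exposed), n₀ᵢ = cᵢ+dᵢ (unexposed), nᵢ = n₁ᵢ+n₀ᵢ.
Stratum 1 (≤ High school): n₁ = 67, n₀ = 302, n = 369; a·n₀/n = 22·302/369 = 18.0054; c·n₁/n = 31·67/369 = 5.6287
Stratum 2 (Some college): n₁ = 400, n₀ = 240, n = 640; a·n₀/n = 261·240/640 = 97.8750; c·n₁/n = 50·400/640 = 31.2500
Stratum 3 (≥ Bachelor's): n₁ = 191, n₀ = 302, n = 493; a·n₀/n = 120·302/493 = 73.5091; c·n₁/n = 79·191/493 = 30.6065
RR_MH = (18.0054 + 97.8750 + 73.5091) / (5.6287 + 31.2500 + 30.6065) = 189.3895 / 67.4852 = 2.80639

2.806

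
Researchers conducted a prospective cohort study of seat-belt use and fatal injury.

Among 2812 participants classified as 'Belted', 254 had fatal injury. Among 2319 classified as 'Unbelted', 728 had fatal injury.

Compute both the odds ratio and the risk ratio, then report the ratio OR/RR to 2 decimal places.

0.75

From the description: a = 254, b = 2558, c = 728, d = 1591.
OR = (254·1591)/(2558·728) = 404114/1862224 = 0.21701
Risk in exposed = 254/2812 = 0.09033; risk in unexposed = 728/2319 = 0.31393; RR = 0.28773
OR/RR = 0.21701 / 0.28773 = 0.75420
The outcome is not rare, so the OR lies further from 1 than the RR.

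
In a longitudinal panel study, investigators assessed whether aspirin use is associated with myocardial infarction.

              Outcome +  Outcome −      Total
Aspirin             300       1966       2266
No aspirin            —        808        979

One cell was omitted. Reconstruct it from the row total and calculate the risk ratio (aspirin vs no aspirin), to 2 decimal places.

The missing cell is in the unexposed row: 979 − 808 = 171.
So a = 300, b = 1966, c = 171, d = 808.
RR = [a/(a+b)] / [c/(c+d)] = (300/2266) / (171/979) = 0.13239/0.17467 = 0.75796

0.76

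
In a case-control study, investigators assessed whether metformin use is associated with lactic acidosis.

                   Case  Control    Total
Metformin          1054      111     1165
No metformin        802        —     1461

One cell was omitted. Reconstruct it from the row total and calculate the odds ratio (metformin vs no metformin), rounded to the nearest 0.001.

The missing cell is in the unexposed row: 1461 − 802 = 659.
So a = 1054, b = 111, c = 802, d = 659.
OR = (a·d)/(b·c) = (1054 × 659) / (111 × 802) = 694586 / 89022 = 7.80241

7.802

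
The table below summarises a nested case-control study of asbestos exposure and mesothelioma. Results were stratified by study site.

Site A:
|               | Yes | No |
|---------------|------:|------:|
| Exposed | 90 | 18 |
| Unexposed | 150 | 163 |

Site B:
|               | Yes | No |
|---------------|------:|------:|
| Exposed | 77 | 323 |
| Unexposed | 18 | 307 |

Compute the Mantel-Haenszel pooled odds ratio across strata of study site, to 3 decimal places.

OR_MH = Σ(aᵢdᵢ/nᵢ) / Σ(bᵢcᵢ/nᵢ), where nᵢ is the stratum total.
Stratum 1 (Site A): n = 421; a·d/n = 90·163/421 = 34.8456; b·c/n = 18·150/421 = 6.4133
Stratum 2 (Site B): n = 725; a·d/n = 77·307/725 = 32.6055; b·c/n = 323·18/725 = 8.0193
OR_MH = (34.8456 + 32.6055) / (6.4133 + 8.0193) = 67.4511 / 14.4326 = 4.67352

4.674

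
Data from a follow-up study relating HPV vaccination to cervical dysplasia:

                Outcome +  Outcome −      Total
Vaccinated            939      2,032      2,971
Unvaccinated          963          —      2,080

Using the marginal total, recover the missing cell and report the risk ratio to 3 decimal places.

0.683

The missing cell is in the unexposed row: 2080 − 963 = 1117.
So a = 939, b = 2032, c = 963, d = 1117.
RR = [a/(a+b)] / [c/(c+d)] = (939/2971) / (963/2080) = 0.31606/0.46298 = 0.68265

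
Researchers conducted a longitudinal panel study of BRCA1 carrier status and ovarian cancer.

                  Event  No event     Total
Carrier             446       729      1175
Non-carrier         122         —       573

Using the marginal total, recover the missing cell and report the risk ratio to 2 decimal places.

The missing cell is in the unexposed row: 573 − 122 = 451.
So a = 446, b = 729, c = 122, d = 451.
RR = [a/(a+b)] / [c/(c+d)] = (446/1175) / (122/573) = 0.37957/0.21291 = 1.78276

1.78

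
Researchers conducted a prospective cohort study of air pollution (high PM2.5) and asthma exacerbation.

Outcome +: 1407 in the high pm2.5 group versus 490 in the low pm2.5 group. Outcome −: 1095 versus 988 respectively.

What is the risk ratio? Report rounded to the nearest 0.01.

From the description: a = 1407, b = 1095, c = 490, d = 988.
Risk in exposed = 1407/2502 = 0.56235; risk in unexposed = 490/1478 = 0.33153.
RR = 0.56235 / 0.33153 = 1.69623
The risk among the exposed is 1.70 times that among the unexposed.

1.70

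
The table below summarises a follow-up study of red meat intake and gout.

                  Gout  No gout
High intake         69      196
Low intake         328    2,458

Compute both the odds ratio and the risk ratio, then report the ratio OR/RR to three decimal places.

Cells: a = 69, b = 196, c = 328, d = 2458.
OR = (69·2458)/(196·328) = 169602/64288 = 2.63816
Risk in exposed = 69/265 = 0.26038; risk in unexposed = 328/2786 = 0.11773; RR = 2.21162
OR/RR = 2.63816 / 2.21162 = 1.19286
The outcome is not rare, so the OR lies further from 1 than the RR.

1.193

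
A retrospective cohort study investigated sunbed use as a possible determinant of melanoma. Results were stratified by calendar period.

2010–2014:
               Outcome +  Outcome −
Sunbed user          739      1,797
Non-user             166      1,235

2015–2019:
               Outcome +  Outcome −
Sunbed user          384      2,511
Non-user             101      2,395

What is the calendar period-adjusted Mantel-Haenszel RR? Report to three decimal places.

RR_MH = Σ(aᵢ·n₀ᵢ/nᵢ) / Σ(cᵢ·n₁ᵢ/nᵢ), with n₁ᵢ = aᵢ+bᵢ (exposed), n₀ᵢ = cᵢ+dᵢ (unexposed), nᵢ = n₁ᵢ+n₀ᵢ.
Stratum 1 (2010–2014): n₁ = 2536, n₀ = 1401, n = 3937; a·n₀/n = 739·1401/3937 = 262.9766; c·n₁/n = 166·2536/3937 = 106.9281
Stratum 2 (2015–2019): n₁ = 2895, n₀ = 2496, n = 5391; a·n₀/n = 384·2496/5391 = 177.7896; c·n₁/n = 101·2895/5391 = 54.2376
RR_MH = (262.9766 + 177.7896) / (106.9281 + 54.2376) = 440.7663 / 161.1657 = 2.73486

2.735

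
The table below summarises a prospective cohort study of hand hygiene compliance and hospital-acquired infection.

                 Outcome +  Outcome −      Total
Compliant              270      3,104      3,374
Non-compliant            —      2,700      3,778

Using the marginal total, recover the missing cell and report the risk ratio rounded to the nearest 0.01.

0.28

The missing cell is in the unexposed row: 3778 − 2700 = 1078.
So a = 270, b = 3104, c = 1078, d = 2700.
RR = [a/(a+b)] / [c/(c+d)] = (270/3374) / (1078/3778) = 0.08002/0.28534 = 0.28045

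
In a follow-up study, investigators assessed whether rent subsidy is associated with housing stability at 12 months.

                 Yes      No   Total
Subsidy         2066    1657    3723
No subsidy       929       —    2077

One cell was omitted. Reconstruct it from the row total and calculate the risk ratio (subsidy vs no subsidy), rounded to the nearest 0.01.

1.24

The missing cell is in the unexposed row: 2077 − 929 = 1148.
So a = 2066, b = 1657, c = 929, d = 1148.
RR = [a/(a+b)] / [c/(c+d)] = (2066/3723) / (929/2077) = 0.55493/0.44728 = 1.24068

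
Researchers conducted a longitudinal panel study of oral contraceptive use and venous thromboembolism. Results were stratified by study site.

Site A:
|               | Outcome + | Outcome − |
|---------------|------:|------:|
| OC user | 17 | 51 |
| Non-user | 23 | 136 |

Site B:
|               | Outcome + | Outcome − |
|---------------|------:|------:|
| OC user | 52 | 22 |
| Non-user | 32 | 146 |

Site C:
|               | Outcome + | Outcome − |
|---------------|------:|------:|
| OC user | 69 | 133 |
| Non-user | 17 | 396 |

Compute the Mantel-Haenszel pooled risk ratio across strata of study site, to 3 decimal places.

RR_MH = Σ(aᵢ·n₀ᵢ/nᵢ) / Σ(cᵢ·n₁ᵢ/nᵢ), with n₁ᵢ = aᵢ+bᵢ (exposed), n₀ᵢ = cᵢ+dᵢ (unexposed), nᵢ = n₁ᵢ+n₀ᵢ.
Stratum 1 (Site A): n₁ = 68, n₀ = 159, n = 227; a·n₀/n = 17·159/227 = 11.9075; c·n₁/n = 23·68/227 = 6.8899
Stratum 2 (Site B): n₁ = 74, n₀ = 178, n = 252; a·n₀/n = 52·178/252 = 36.7302; c·n₁/n = 32·74/252 = 9.3968
Stratum 3 (Site C): n₁ = 202, n₀ = 413, n = 615; a·n₀/n = 69·413/615 = 46.3366; c·n₁/n = 17·202/615 = 5.5837
RR_MH = (11.9075 + 36.7302 + 46.3366) / (6.8899 + 9.3968 + 5.5837) = 94.9742 / 21.8704 = 4.34259

4.343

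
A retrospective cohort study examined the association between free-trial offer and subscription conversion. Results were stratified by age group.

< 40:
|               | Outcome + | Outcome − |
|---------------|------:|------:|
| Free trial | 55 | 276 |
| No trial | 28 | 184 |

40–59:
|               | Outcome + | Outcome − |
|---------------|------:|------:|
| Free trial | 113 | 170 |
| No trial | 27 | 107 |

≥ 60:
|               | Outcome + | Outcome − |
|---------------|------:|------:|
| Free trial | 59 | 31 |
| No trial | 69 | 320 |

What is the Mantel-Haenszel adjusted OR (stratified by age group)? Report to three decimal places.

2.930

OR_MH = Σ(aᵢdᵢ/nᵢ) / Σ(bᵢcᵢ/nᵢ), where nᵢ is the stratum total.
Stratum 1 (< 40): n = 543; a·d/n = 55·184/543 = 18.6372; b·c/n = 276·28/543 = 14.2320
Stratum 2 (40–59): n = 417; a·d/n = 113·107/417 = 28.9952; b·c/n = 170·27/417 = 11.0072
Stratum 3 (≥ 60): n = 479; a·d/n = 59·320/479 = 39.4154; b·c/n = 31·69/479 = 4.4656
OR_MH = (18.6372 + 28.9952 + 39.4154) / (14.2320 + 11.0072 + 4.4656) = 87.0479 / 29.7048 = 2.93043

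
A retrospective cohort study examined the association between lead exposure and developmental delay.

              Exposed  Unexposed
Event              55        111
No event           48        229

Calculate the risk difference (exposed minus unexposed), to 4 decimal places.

Reading the table with exposure as columns: a = 55 (Exposed, case), b = 48 (Exposed, non-case), c = 111 (Unexposed, case), d = 229.
Risk in exposed = 55/103 = 0.533981; risk in unexposed = 111/340 = 0.326471.
Risk difference = 0.533981 − 0.326471 = 0.207510

0.2075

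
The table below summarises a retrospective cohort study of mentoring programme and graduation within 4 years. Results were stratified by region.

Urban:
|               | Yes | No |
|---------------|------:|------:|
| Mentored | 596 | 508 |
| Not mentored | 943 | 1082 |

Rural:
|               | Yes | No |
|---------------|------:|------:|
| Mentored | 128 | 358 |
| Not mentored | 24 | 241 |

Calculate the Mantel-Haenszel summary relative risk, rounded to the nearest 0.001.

RR_MH = Σ(aᵢ·n₀ᵢ/nᵢ) / Σ(cᵢ·n₁ᵢ/nᵢ), with n₁ᵢ = aᵢ+bᵢ (exposed), n₀ᵢ = cᵢ+dᵢ (unexposed), nᵢ = n₁ᵢ+n₀ᵢ.
Stratum 1 (Urban): n₁ = 1104, n₀ = 2025, n = 3129; a·n₀/n = 596·2025/3129 = 385.7143; c·n₁/n = 943·1104/3129 = 332.7172
Stratum 2 (Rural): n₁ = 486, n₀ = 265, n = 751; a·n₀/n = 128·265/751 = 45.1664; c·n₁/n = 24·486/751 = 15.5313
RR_MH = (385.7143 + 45.1664) / (332.7172 + 15.5313) = 430.8807 / 348.2485 = 1.23728

1.237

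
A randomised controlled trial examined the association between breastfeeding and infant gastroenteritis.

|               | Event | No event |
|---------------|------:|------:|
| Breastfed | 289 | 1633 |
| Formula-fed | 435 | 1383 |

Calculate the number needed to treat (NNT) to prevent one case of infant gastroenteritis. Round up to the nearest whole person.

12

Risk in treated group = 289/1922 = 0.15036; risk in control = 435/1818 = 0.23927.
Absolute risk reduction = 0.23927 − 0.15036 = 0.08891
NNT = 1 / ARR = 1 / 0.08891 = 11.247 → round up → 12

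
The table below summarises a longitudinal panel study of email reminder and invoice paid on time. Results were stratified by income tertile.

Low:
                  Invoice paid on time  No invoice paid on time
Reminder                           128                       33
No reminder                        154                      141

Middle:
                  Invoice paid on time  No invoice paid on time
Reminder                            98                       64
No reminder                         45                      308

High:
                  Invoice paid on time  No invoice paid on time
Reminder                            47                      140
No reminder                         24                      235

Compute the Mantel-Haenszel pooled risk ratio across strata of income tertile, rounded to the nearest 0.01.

2.26

RR_MH = Σ(aᵢ·n₀ᵢ/nᵢ) / Σ(cᵢ·n₁ᵢ/nᵢ), with n₁ᵢ = aᵢ+bᵢ (exposed), n₀ᵢ = cᵢ+dᵢ (unexposed), nᵢ = n₁ᵢ+n₀ᵢ.
Stratum 1 (Low): n₁ = 161, n₀ = 295, n = 456; a·n₀/n = 128·295/456 = 82.8070; c·n₁/n = 154·161/456 = 54.3728
Stratum 2 (Middle): n₁ = 162, n₀ = 353, n = 515; a·n₀/n = 98·353/515 = 67.1728; c·n₁/n = 45·162/515 = 14.1553
Stratum 3 (High): n₁ = 187, n₀ = 259, n = 446; a·n₀/n = 47·259/446 = 27.2937; c·n₁/n = 24·187/446 = 10.0628
RR_MH = (82.8070 + 67.1728 + 27.2937) / (54.3728 + 14.1553 + 10.0628) = 177.2736 / 78.5909 = 2.25565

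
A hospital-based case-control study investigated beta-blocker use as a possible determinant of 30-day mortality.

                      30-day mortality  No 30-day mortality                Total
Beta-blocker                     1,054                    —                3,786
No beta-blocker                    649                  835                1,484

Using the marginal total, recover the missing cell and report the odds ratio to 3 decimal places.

0.496

The missing cell is in the exposed row: 3786 − 1054 = 2732.
So a = 1054, b = 2732, c = 649, d = 835.
OR = (a·d)/(b·c) = (1054 × 835) / (2732 × 649) = 880090 / 1773068 = 0.49637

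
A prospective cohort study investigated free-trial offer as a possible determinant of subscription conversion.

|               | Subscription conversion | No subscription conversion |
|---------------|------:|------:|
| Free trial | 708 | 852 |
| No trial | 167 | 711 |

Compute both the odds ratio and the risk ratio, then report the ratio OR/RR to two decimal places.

Cells: a = 708, b = 852, c = 167, d = 711.
OR = (708·711)/(852·167) = 503388/142284 = 3.53791
Risk in exposed = 708/1560 = 0.45385; risk in unexposed = 167/878 = 0.19021; RR = 2.38609
OR/RR = 3.53791 / 2.38609 = 1.48272
The outcome is not rare, so the OR lies further from 1 than the RR.

1.48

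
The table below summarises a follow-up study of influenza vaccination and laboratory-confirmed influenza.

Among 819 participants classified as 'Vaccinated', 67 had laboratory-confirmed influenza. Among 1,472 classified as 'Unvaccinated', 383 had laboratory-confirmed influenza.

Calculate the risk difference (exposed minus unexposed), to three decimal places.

-0.178

From the description: a = 67, b = 752, c = 383, d = 1089.
Risk in exposed = 67/819 = 0.081807; risk in unexposed = 383/1472 = 0.260190.
Risk difference = 0.081807 − 0.260190 = -0.178383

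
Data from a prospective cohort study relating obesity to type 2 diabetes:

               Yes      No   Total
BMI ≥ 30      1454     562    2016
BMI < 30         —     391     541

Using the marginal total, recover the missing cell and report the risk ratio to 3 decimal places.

The missing cell is in the unexposed row: 541 − 391 = 150.
So a = 1454, b = 562, c = 150, d = 391.
RR = [a/(a+b)] / [c/(c+d)] = (1454/2016) / (150/541) = 0.72123/0.27726 = 2.60124

2.601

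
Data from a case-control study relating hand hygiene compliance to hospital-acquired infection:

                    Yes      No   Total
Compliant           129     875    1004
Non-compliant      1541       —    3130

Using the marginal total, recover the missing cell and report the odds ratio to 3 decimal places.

The missing cell is in the unexposed row: 3130 − 1541 = 1589.
So a = 129, b = 875, c = 1541, d = 1589.
OR = (a·d)/(b·c) = (129 × 1589) / (875 × 1541) = 204981 / 1348375 = 0.15202

0.152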